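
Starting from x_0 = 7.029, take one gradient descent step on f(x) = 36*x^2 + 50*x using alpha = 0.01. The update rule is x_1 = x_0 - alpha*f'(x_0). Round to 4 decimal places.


We compute the gradient at x_0 and apply the update.
f'(x) = 72*x + 50
f'(7.029) = 72*7.029 + 50 = 556.088
x_1 = 7.029 - 0.01*556.088 = 1.4681


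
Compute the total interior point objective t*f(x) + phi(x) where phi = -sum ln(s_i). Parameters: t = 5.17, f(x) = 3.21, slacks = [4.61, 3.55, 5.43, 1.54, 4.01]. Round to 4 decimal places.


Step 1: Compute log-barrier.
ln values: [1.5282, 1.2669, 1.6919, 0.4318, 1.3888]
phi = -(1.5282 + 1.2669 + 1.6919 + 0.4318 + 1.3888) = -6.3077
Step 2: Compute augmented objective.
t*f(x) = 5.17*3.21 = 16.5957
Total = 16.5957 - 6.3077 = 10.288


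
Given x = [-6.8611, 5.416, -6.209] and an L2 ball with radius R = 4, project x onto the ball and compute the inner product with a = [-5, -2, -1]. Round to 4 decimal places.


Step 1: Compute ||x|| (intermediates to 6 decimals).
||x|| = sqrt((-6.8611)^2 + 5.416^2 + (-6.209)^2) = 10.721914
Step 2: Project.
Since ||x|| > R, scale = R/||x|| = 4/10.721914 = 0.373068, proj(x) = scale * x
proj(x) = [-2.559657, 2.020536, -2.316379]
Step 3: Dot product.
a^T * proj(x) = -5*(-2.559657) - 2*2.020536 - 1*(-2.316379) = 11.0736


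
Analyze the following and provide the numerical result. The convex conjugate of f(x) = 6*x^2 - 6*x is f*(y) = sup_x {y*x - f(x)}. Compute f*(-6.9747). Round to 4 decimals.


f*(y) = sup_x {y*x - a*x^2 - b*x} = sup_x {(y-b)*x - a*x^2}
FOC: (y - b) - 2a*x = 0 => x* = (y - b)/(2a)
x* = (-6.9747 + 6)/(2*6) = -0.0812
f*(-6.9747) = (y-b)^2/(4a) = (-6.9747 + 6)^2/(4*6)
= 0.95/24 = 0.0396


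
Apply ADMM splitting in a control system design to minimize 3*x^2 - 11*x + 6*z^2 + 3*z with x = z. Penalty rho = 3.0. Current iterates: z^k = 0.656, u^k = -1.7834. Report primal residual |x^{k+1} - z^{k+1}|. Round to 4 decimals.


ADMM iteration with rho = 3.0, z^k = 0.656, u^k = -1.7834
Step 1: x-update.
Minimize 3*x^2 - 11*x + (3.0/2)*(x - 0.656 - 1.7834)^2
FOC: (2*3 + 3.0)*x = 11 + 3.0*(0.656 + 1.7834)
x^{k+1} = 2.0354
Step 2: z-update.
Minimize 6*z^2 + 3*z + (3.0/2)*(2.0354 - z - 1.7834)^2
FOC: (2*6 + 3.0)*z = -3 + 3.0*(2.0354 - 1.7834)
z^{k+1} = -0.1496
Step 3: u-update.
u^{k+1} = -1.7834 + 2.0354 + 0.1496 = 0.4016
Step 4: Primal residual = |2.0354 + 0.1496| = 2.185


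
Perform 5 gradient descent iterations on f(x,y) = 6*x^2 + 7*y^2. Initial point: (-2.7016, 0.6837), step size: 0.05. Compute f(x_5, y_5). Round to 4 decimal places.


Gradient descent on f(x,y) = 6*x^2 + 7*y^2.
Starting point: (-2.7016, 0.6837), alpha = 0.05
Step 1: grad_x = 2*6*-2.7016 = -32.4192, grad_y = 2*7*0.6837 = 9.5718
  x_1 = -2.7016 - 0.05*-32.4192 = -1.0806
  y_1 = 0.6837 - 0.05*9.5718 = 0.2051
Step 2: grad_x = 2*6*-1.0806 = -12.9677, grad_y = 2*7*0.2051 = 2.8715
  x_2 = -1.0806 - 0.05*-12.9677 = -0.4323
  y_2 = 0.2051 - 0.05*2.8715 = 0.0615
Step 3: grad_x = 2*6*-0.4323 = -5.1871, grad_y = 2*7*0.0615 = 0.8615
  x_3 = -0.4323 - 0.05*-5.1871 = -0.1729
  y_3 = 0.0615 - 0.05*0.8615 = 0.0185
Step 4: grad_x = 2*6*-0.1729 = -2.0748, grad_y = 2*7*0.0185 = 0.2584
  x_4 = -0.1729 - 0.05*-2.0748 = -0.0692
  y_4 = 0.0185 - 0.05*0.2584 = 0.0055
Step 5: grad_x = 2*6*-0.0692 = -0.8299, grad_y = 2*7*0.0055 = 0.0775
  x_5 = -0.0692 - 0.05*-0.8299 = -0.0277
  y_5 = 0.0055 - 0.05*0.0775 = 0.0017
f(-0.0277, 0.0017) = 6*(-0.0277)^2 + 7*0.0017^2 = 0.0046


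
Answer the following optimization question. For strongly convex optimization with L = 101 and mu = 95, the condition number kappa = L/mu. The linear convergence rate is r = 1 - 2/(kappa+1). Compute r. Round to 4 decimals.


Step 1: Compute the condition number.
kappa = L/mu = 101/95 = 1.0632
Step 2: Compute the convergence rate.
r = 1 - 2/(kappa + 1) = 1 - 2*mu/(L + mu) = (L - mu)/(L + mu) = 6/196 = 0.0306


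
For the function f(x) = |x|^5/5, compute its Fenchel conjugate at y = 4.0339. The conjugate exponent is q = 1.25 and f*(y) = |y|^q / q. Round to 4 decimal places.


The conjugate exponent q satisfies 1/p + 1/q = 1.
p = 5, so q = 5/(5 - 1) = 1.25
|y|^q = 4.0339^1.25 = 5.7168
f*(4.0339) = 5.7168 / 1.25 = 4.5735


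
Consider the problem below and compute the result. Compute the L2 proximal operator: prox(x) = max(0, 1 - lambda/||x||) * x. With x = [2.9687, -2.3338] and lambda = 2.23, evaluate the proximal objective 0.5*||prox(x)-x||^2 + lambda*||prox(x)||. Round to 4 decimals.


Step 1: Compute ||x||.
||x|| = 3.7762
Step 2: Compute scaling factor.
scale = max(0, 1 - 2.23/3.7762) = 0.4095
Step 3: prox(x) = [1.2156, -0.9556]
||prox(x)|| = 1.5462
Step 4: Proximal objective.
0.5*||prox-x||^2 = 2.4865
lambda*||prox|| = 3.448
Total = 5.9345


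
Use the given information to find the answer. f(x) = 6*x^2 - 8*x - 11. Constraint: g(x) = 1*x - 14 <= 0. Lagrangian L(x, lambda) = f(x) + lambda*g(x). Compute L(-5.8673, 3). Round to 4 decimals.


Step 1: Evaluate f(x).
f(-5.8673) = 6*(-5.8673)^2 - 8*(-5.8673) - 11 = 242.4897
Step 2: Evaluate g(x).
g(-5.8673) = 1*-5.8673 - 14 = -19.8673
Step 3: Compute Lagrangian.
L = 242.4897 + 3*-19.8673 = 182.8878


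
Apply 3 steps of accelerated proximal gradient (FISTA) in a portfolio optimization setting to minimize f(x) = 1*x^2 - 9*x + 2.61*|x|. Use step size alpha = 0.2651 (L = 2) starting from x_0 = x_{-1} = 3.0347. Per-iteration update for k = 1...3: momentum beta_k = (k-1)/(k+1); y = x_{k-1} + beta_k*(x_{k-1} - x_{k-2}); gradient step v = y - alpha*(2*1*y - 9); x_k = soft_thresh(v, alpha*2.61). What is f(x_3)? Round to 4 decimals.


FISTA on f(x) = 1*x^2 - 9*x + 2.61*|x|
L = 2, alpha = 0.2651
Iteration 1: beta = 0.0, y = 3.0347 + 0.0*(3.0347 - 3.0347) = 3.0347
  grad(y) = -2.9306, v = y - alpha*grad = 3.8116
  prox(v) = soft_thresh(3.8116, 0.6919) = 3.1197
Iteration 2: beta = 0.3333, y = 3.1197 + 0.3333*(3.1197 - 3.0347) = 3.148
  grad(y) = -2.704, v = y - alpha*grad = 3.8648
  prox(v) = soft_thresh(3.8648, 0.6919) = 3.1729
Iteration 3: beta = 0.5, y = 3.1729 + 0.5*(3.1729 - 3.1197) = 3.1995
  grad(y) = -2.6009, v = y - alpha*grad = 3.889
  prox(v) = soft_thresh(3.889, 0.6919) = 3.1971
f(x_3) = 1*3.1971^2 - 9*3.1971 + 2.61*|3.1971| = -10.208


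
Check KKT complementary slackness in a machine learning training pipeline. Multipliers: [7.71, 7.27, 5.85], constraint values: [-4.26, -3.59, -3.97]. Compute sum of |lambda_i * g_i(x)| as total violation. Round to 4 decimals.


KKT complementary slackness check:
lambda_1 * g_1 = 7.71 * -4.26 = -32.8446
lambda_2 * g_2 = 7.27 * -3.59 = -26.0993
lambda_3 * g_3 = 5.85 * -3.97 = -23.2245
Total violation = 32.8446 + 26.0993 + 23.2245 = 82.1684


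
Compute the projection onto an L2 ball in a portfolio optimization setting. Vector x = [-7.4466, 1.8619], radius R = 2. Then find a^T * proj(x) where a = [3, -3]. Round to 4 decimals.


Step 1: Compute ||x|| (intermediates to 6 decimals).
||x|| = sqrt((-7.4466)^2 + 1.8619^2) = 7.67584
Step 2: Project.
Since ||x|| > R, scale = R/||x|| = 2/7.67584 = 0.260558, proj(x) = scale * x
proj(x) = [-1.940271, 0.485133]
Step 3: Dot product.
a^T * proj(x) = 3*(-1.940271) - 3*0.485133 = -7.2762


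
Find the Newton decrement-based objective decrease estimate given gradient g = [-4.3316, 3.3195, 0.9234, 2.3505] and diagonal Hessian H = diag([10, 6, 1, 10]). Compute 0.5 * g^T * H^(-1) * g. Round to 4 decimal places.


Step 1: H is diagonal, so H^(-1) * g = [-0.4332, 0.5533, 0.9234, 0.2351].
Step 2: g^T H^(-1) g = sum_i g_i^2 / H_ii
  = (-4.3316)^2/10 + (3.3195)^2/6 + (0.9234)^2/1 + (2.3505)^2/10
  = 1.8763 + 1.8365 + 0.8527 + 0.5525 = 5.1179
Step 3: Objective decrease = 0.5 * g^T H^(-1) g = 2.559


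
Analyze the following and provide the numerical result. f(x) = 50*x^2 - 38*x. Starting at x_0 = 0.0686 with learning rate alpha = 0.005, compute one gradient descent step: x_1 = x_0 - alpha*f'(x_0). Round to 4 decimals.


We compute the gradient at x_0 and apply the update.
f'(x) = 100*x - 38
f'(0.0686) = 100*0.0686 - 38 = -31.14
x_1 = 0.0686 - 0.005*-31.14 = 0.2243


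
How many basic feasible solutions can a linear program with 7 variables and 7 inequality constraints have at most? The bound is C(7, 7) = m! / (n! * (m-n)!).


Each vertex corresponds to some choice of n active constraints out of m, so the number of vertices is at most C(m, n) = m! / (n!(m-n)!).
m = 7, n = 7
Numerator: 7 * 6 * 5 * 4 * 3 * 2 * 1
Denominator: 7! = 5040
C(7, 7) = 1


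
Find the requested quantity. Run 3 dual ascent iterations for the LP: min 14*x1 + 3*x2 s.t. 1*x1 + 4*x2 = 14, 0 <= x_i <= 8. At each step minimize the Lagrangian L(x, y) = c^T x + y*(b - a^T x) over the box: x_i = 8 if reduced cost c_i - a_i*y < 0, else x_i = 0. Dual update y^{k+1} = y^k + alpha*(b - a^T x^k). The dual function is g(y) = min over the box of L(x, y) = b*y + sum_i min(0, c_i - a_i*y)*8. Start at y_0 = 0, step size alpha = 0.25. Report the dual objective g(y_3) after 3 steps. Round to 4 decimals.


Dual ascent for LP: min 14*x1 + 3*x2, 1*x1 + 4*x2 = 14, 0 <= x_i <= 8
Step 1: y^k = 0.0, reduced costs: (14.0, 3.0)
  x^k = (0.0, 0.0), subgradient = b - a^T x = 14.0
  y^{k+1} = 0.0 + 0.25*14.0 = 3.5
Step 2: y^k = 3.5, reduced costs: (10.5, -11.0)
  x^k = (0.0, 8.0), subgradient = b - a^T x = -18.0
  y^{k+1} = 3.5 + 0.25*-18.0 = -1.0
Step 3: y^k = -1.0, reduced costs: (15.0, 7.0)
  x^k = (0.0, 0.0), subgradient = b - a^T x = 14.0
  y^{k+1} = -1.0 + 0.25*14.0 = 2.5
Dual objective at y_3 = 2.5: reduced costs (11.5, -7.0), box minimizer x = (0.0, 8.0)
g(y_3) = b*y + (c1 - a1*y)*x1 + (c2 - a2*y)*x2 = 14*2.5 + 11.5*0.0 + (-7.0)*8.0 = 35.0 + 0.0 - 56.0 = -21.0


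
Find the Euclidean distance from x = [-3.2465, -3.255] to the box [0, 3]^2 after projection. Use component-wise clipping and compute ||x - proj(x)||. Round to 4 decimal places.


Project each component onto [0, 3].
clip(-3.2465) = 0.0, clip(-3.255) = 0.0
Projection = [0.0, 0.0]
Squared diffs: [10.5398, 10.595]
Distance = sqrt(21.1348) = 4.5973


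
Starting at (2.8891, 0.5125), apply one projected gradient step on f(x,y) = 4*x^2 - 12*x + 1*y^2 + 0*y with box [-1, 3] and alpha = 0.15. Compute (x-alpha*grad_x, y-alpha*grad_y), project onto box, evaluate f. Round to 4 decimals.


Step 1: Compute gradient at (2.8891, 0.5125).
grad_x = 2*4*2.8891 - 12 = 11.1128
grad_y = 2*1*0.5125 + 0 = 1.025
Step 2: Gradient step.
x_raw = 2.8891 - 0.15*11.1128 = 1.2222
y_raw = 0.5125 - 0.15*1.025 = 0.3588
Step 3: Project onto [-1, 3].
x_proj = clip(1.2222) = 1.2222
y_proj = clip(0.3588) = 0.3588
Step 4: Evaluate f.
f(1.2222, 0.3588) = -8.5626


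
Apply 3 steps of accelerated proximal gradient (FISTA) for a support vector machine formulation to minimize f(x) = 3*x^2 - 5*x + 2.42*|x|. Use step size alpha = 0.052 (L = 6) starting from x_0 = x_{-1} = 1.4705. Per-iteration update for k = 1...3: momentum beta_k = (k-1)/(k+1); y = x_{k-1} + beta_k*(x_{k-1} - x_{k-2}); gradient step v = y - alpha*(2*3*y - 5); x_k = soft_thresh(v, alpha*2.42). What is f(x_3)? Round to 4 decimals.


FISTA on f(x) = 3*x^2 - 5*x + 2.42*|x|
L = 6, alpha = 0.052
Iteration 1: beta = 0.0, y = 1.4705 + 0.0*(1.4705 - 1.4705) = 1.4705
  grad(y) = 3.823, v = y - alpha*grad = 1.2717
  prox(v) = soft_thresh(1.2717, 0.1258) = 1.1459
Iteration 2: beta = 0.3333, y = 1.1459 + 0.3333*(1.1459 - 1.4705) = 1.0377
  grad(y) = 1.2259, v = y - alpha*grad = 0.9739
  prox(v) = soft_thresh(0.9739, 0.1258) = 0.8481
Iteration 3: beta = 0.5, y = 0.8481 + 0.5*(0.8481 - 1.1459) = 0.6992
  grad(y) = -0.805, v = y - alpha*grad = 0.741
  prox(v) = soft_thresh(0.741, 0.1258) = 0.6152
f(x_3) = 3*0.6152^2 - 5*0.6152 + 2.42*|0.6152| = -0.4518


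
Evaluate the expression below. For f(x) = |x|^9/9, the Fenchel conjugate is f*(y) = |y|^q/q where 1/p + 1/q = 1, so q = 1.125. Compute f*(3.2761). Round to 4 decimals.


The conjugate exponent q satisfies 1/p + 1/q = 1.
p = 9, so q = 9/(9 - 1) = 1.125
|y|^q = 3.2761^1.125 = 3.7999
f*(3.2761) = 3.7999 / 1.125 = 3.3777


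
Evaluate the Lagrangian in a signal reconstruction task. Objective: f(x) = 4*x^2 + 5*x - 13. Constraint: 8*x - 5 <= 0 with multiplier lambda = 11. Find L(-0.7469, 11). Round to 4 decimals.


Step 1: Evaluate f(x).
f(-0.7469) = 4*(-0.7469)^2 + 5*(-0.7469) - 13 = -14.5031
Step 2: Evaluate g(x).
g(-0.7469) = 8*-0.7469 - 5 = -10.9752
Step 3: Compute Lagrangian.
L = -14.5031 + 11*-10.9752 = -135.2303


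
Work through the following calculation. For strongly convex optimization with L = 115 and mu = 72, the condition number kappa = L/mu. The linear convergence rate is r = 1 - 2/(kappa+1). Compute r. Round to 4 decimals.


Step 1: Compute the condition number.
kappa = L/mu = 115/72 = 1.5972
Step 2: Compute the convergence rate.
r = 1 - 2/(kappa + 1) = 1 - 2*mu/(L + mu) = (L - mu)/(L + mu) = 43/187 = 0.2299


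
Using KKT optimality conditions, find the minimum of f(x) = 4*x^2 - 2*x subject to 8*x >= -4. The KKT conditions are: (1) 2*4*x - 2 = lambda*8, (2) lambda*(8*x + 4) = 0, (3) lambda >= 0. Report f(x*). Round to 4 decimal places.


Step 1: Try lambda = 0 (constraint inactive).
Stationarity: 2*4*x - 2 = 0
x* = 2/(2*4) = 0.25
Check constraint: 8*0.25 = 2.0 >= -4 -- satisfied.
Step 2: Compute optimal value.
f(x*) = 4*0.25^2 - 2*0.25 = -0.25


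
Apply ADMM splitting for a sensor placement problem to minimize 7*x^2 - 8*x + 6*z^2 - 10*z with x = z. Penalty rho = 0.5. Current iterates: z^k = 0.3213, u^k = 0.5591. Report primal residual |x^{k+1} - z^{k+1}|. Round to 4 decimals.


ADMM iteration with rho = 0.5, z^k = 0.3213, u^k = 0.5591
Step 1: x-update.
Minimize 7*x^2 - 8*x + (0.5/2)*(x - 0.3213 + 0.5591)^2
FOC: (2*7 + 0.5)*x = 8 + 0.5*(0.3213 - 0.5591)
x^{k+1} = 0.5435
Step 2: z-update.
Minimize 6*z^2 - 10*z + (0.5/2)*(0.5435 - z + 0.5591)^2
FOC: (2*6 + 0.5)*z = 10 + 0.5*(0.5435 + 0.5591)
z^{k+1} = 0.8441
Step 3: u-update.
u^{k+1} = 0.5591 + 0.5435 - 0.8441 = 0.2585
Step 4: Primal residual = |0.5435 - 0.8441| = 0.3006


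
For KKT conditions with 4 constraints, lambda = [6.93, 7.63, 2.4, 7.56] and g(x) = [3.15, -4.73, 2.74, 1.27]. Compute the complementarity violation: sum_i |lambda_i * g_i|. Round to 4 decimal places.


KKT complementary slackness check:
lambda_1 * g_1 = 6.93 * 3.15 = 21.8295
lambda_2 * g_2 = 7.63 * -4.73 = -36.0899
lambda_3 * g_3 = 2.4 * 2.74 = 6.576
lambda_4 * g_4 = 7.56 * 1.27 = 9.6012
Total violation = 21.8295 + 36.0899 + 6.576 + 9.6012 = 74.0966


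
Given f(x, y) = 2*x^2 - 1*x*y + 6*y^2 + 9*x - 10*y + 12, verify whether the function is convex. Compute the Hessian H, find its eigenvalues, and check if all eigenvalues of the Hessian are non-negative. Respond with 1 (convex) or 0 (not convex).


The Hessian of f(x,y) = 2*x^2 - 1*x*y + 6*y^2 + 9*x - 10*y + 12 is:
H = [[4, -1], [-1, 12]]
Trace = 4 + 12 = 16
Determinant = 4*12 - (-1)^2 = 47
Discriminant = (16)^2 - 4*47 = 68.0
Eigenvalues: lambda_1 = 3.8769, lambda_2 = 12.1231
The function is convex.

1


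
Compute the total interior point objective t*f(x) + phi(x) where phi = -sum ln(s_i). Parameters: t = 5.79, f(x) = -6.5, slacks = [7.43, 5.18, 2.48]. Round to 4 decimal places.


Step 1: Compute log-barrier.
ln values: [2.0055, 1.6448, 0.9083]
phi = -(2.0055 + 1.6448 + 0.9083) = -4.5586
Step 2: Compute augmented objective.
t*f(x) = 5.79*-6.5 = -37.635
Total = -37.635 - 4.5586 = -42.1936


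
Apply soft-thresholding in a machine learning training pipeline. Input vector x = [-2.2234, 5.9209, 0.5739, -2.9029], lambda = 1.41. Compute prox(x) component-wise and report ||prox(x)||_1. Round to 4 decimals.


Soft-thresholding with lambda = 1.41:
prox(-2.2234) = sign(-2.2234)*max(|-2.2234| - 1.41, 0) = -0.8134
prox(5.9209) = sign(5.9209)*max(|5.9209| - 1.41, 0) = 4.5109
prox(0.5739) = sign(0.5739)*max(|0.5739| - 1.41, 0) = 0.0
prox(-2.9029) = sign(-2.9029)*max(|-2.9029| - 1.41, 0) = -1.4929
prox(x) = [-0.8134, 4.5109, 0.0, -1.4929]
||prox(x)||_1 = 0.8134 + 4.5109 + 0.0 + 1.4929 = 6.8172


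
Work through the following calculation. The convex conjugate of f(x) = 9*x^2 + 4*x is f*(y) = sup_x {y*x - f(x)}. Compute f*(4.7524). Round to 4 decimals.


f*(y) = sup_x {y*x - a*x^2 - b*x} = sup_x {(y-b)*x - a*x^2}
FOC: (y - b) - 2a*x = 0 => x* = (y - b)/(2a)
x* = (4.7524 - 4)/(2*9) = 0.0418
f*(4.7524) = (y-b)^2/(4a) = (4.7524 - 4)^2/(4*9)
= 0.5661/36 = 0.0157


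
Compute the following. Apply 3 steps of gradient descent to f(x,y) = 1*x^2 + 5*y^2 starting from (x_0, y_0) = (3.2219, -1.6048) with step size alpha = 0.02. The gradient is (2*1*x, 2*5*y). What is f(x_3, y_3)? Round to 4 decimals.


Gradient descent on f(x,y) = 1*x^2 + 5*y^2.
Starting point: (3.2219, -1.6048), alpha = 0.02
Step 1: grad_x = 2*1*3.2219 = 6.4438, grad_y = 2*5*-1.6048 = -16.048
  x_1 = 3.2219 - 0.02*6.4438 = 3.093
  y_1 = -1.6048 - 0.02*-16.048 = -1.2838
Step 2: grad_x = 2*1*3.093 = 6.186, grad_y = 2*5*-1.2838 = -12.8384
  x_2 = 3.093 - 0.02*6.186 = 2.9693
  y_2 = -1.2838 - 0.02*-12.8384 = -1.0271
Step 3: grad_x = 2*1*2.9693 = 5.9386, grad_y = 2*5*-1.0271 = -10.2707
  x_3 = 2.9693 - 0.02*5.9386 = 2.8505
  y_3 = -1.0271 - 0.02*-10.2707 = -0.8217
f(2.8505, -0.8217) = 1*2.8505^2 + 5*(-0.8217)^2 = 11.5011


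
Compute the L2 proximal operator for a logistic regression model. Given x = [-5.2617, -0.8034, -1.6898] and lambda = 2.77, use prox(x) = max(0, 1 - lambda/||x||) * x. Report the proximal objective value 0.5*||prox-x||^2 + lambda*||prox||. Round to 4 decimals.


Step 1: Compute ||x||.
||x|| = 5.5845
Step 2: Compute scaling factor.
scale = max(0, 1 - 2.77/5.5845) = 0.504
Step 3: prox(x) = [-2.6518, -0.4049, -0.8516]
||prox(x)|| = 2.8145
Step 4: Proximal objective.
0.5*||prox-x||^2 = 3.8365
lambda*||prox|| = 7.7962
Total = 11.6325


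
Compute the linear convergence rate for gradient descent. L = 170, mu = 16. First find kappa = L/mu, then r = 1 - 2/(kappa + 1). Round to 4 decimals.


Step 1: Compute the condition number.
kappa = L/mu = 170/16 = 10.625
Step 2: Compute the convergence rate.
r = 1 - 2/(kappa + 1) = 1 - 2*mu/(L + mu) = (L - mu)/(L + mu) = 154/186 = 0.828


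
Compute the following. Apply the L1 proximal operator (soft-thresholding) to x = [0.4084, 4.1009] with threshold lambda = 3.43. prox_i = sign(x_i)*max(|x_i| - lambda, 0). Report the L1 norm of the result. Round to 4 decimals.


Soft-thresholding with lambda = 3.43:
prox(0.4084) = sign(0.4084)*max(|0.4084| - 3.43, 0) = 0.0
prox(4.1009) = sign(4.1009)*max(|4.1009| - 3.43, 0) = 0.6709
prox(x) = [0.0, 0.6709]
||prox(x)||_1 = 0.0 + 0.6709 = 0.6709


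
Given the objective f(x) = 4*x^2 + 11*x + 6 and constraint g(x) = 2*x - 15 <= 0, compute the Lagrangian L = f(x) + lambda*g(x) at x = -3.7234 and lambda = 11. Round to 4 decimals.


Step 1: Evaluate f(x).
f(-3.7234) = 4*(-3.7234)^2 + 11*(-3.7234) + 6 = 20.4974
Step 2: Evaluate g(x).
g(-3.7234) = 2*-3.7234 - 15 = -22.4468
Step 3: Compute Lagrangian.
L = 20.4974 + 11*-22.4468 = -226.4174


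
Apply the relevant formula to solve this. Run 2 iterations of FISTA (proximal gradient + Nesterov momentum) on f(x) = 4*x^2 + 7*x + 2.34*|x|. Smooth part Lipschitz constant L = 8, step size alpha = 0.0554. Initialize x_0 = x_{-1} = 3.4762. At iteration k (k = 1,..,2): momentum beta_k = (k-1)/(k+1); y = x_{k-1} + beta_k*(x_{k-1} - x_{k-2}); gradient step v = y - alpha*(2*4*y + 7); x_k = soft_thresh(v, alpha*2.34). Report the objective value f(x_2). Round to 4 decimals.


FISTA on f(x) = 4*x^2 + 7*x + 2.34*|x|
L = 8, alpha = 0.0554
Iteration 1: beta = 0.0, y = 3.4762 + 0.0*(3.4762 - 3.4762) = 3.4762
  grad(y) = 34.8096, v = y - alpha*grad = 1.5477
  prox(v) = soft_thresh(1.5477, 0.1296) = 1.4181
Iteration 2: beta = 0.3333, y = 1.4181 + 0.3333*(1.4181 - 3.4762) = 0.7321
  grad(y) = 12.8567, v = y - alpha*grad = 0.0198
  prox(v) = soft_thresh(0.0198, 0.1296) = 0.0
f(x_2) = 4*0.0^2 + 7*0.0 + 2.34*|0.0| = 0.0


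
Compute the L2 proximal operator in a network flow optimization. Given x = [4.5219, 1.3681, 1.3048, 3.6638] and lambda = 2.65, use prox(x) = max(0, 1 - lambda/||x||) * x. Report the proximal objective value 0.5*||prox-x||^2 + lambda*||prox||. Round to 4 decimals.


Step 1: Compute ||x||.
||x|| = 6.1192
Step 2: Compute scaling factor.
scale = max(0, 1 - 2.65/6.1192) = 0.5669
Step 3: prox(x) = [2.5636, 0.7756, 0.7397, 2.0772]
||prox(x)|| = 3.4692
Step 4: Proximal objective.
0.5*||prox-x||^2 = 3.5113
lambda*||prox|| = 9.1934
Total = 12.7048


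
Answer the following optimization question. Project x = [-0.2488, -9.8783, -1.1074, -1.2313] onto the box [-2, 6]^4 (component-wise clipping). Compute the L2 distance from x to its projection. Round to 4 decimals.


Project each component onto [-2, 6].
clip(-0.2488) = -0.2488, clip(-9.8783) = -2.0, clip(-1.1074) = -1.1074, clip(-1.2313) = -1.2313
Projection = [-0.2488, -2.0, -1.1074, -1.2313]
Squared diffs: [0.0, 62.0676, 0.0, 0.0]
Distance = sqrt(62.0676) = 7.8783


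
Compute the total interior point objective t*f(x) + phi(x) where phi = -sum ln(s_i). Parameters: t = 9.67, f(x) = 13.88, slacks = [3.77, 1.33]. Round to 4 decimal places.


Step 1: Compute log-barrier.
ln values: [1.3271, 0.2852]
phi = -(1.3271 + 0.2852) = -1.6123
Step 2: Compute augmented objective.
t*f(x) = 9.67*13.88 = 134.2196
Total = 134.2196 - 1.6123 = 132.6073


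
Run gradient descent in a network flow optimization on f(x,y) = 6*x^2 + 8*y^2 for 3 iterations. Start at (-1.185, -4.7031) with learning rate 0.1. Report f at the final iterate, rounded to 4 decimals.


Gradient descent on f(x,y) = 6*x^2 + 8*y^2.
Starting point: (-1.185, -4.7031), alpha = 0.1
Step 1: grad_x = 2*6*-1.185 = -14.22, grad_y = 2*8*-4.7031 = -75.2496
  x_1 = -1.185 - 0.1*-14.22 = 0.237
  y_1 = -4.7031 - 0.1*-75.2496 = 2.8219
Step 2: grad_x = 2*6*0.237 = 2.844, grad_y = 2*8*2.8219 = 45.1498
  x_2 = 0.237 - 0.1*2.844 = -0.0474
  y_2 = 2.8219 - 0.1*45.1498 = -1.6931
Step 3: grad_x = 2*6*-0.0474 = -0.5688, grad_y = 2*8*-1.6931 = -27.0899
  x_3 = -0.0474 - 0.1*-0.5688 = 0.0095
  y_3 = -1.6931 - 0.1*-27.0899 = 1.0159
f(0.0095, 1.0159) = 6*0.0095^2 + 8*1.0159^2 = 8.2565


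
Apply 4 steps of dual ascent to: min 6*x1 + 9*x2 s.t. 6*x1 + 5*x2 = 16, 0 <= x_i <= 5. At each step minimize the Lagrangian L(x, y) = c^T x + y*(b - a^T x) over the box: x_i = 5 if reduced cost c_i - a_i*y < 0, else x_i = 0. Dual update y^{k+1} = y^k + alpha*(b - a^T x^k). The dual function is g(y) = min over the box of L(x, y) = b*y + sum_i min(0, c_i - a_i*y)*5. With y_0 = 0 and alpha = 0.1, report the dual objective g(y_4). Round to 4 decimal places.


Dual ascent for LP: min 6*x1 + 9*x2, 6*x1 + 5*x2 = 16, 0 <= x_i <= 5
Step 1: y^k = 0.0, reduced costs: (6.0, 9.0)
  x^k = (0.0, 0.0), subgradient = b - a^T x = 16.0
  y^{k+1} = 0.0 + 0.1*16.0 = 1.6
Step 2: y^k = 1.6, reduced costs: (-3.6, 1.0)
  x^k = (5.0, 0.0), subgradient = b - a^T x = -14.0
  y^{k+1} = 1.6 + 0.1*-14.0 = 0.2
Step 3: y^k = 0.2, reduced costs: (4.8, 8.0)
  x^k = (0.0, 0.0), subgradient = b - a^T x = 16.0
  y^{k+1} = 0.2 + 0.1*16.0 = 1.8
Step 4: y^k = 1.8, reduced costs: (-4.8, 0.0)
  x^k = (5.0, 0.0), subgradient = b - a^T x = -14.0
  y^{k+1} = 1.8 + 0.1*-14.0 = 0.4
Dual objective at y_4 = 0.4: reduced costs (3.6, 7.0), box minimizer x = (0.0, 0.0)
g(y_4) = b*y + (c1 - a1*y)*x1 + (c2 - a2*y)*x2 = 16*0.4 + 3.6*0.0 + 7.0*0.0 = 6.4 + 0.0 + 0.0 = 6.4


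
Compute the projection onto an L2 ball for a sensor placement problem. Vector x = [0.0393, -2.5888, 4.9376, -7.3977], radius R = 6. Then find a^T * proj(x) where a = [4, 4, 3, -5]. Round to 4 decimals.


Step 1: Compute ||x|| (intermediates to 6 decimals).
||x|| = sqrt(0.0393^2 + (-2.5888)^2 + 4.9376^2 + (-7.3977)^2) = 9.26333
Step 2: Project.
Since ||x|| > R, scale = R/||x|| = 6/9.26333 = 0.647715, proj(x) = scale * x
proj(x) = [0.025455, -1.676805, 3.198158, -4.791601]
Step 3: Dot product.
a^T * proj(x) = 4*0.025455 + 4*(-1.676805) + 3*3.198158 - 5*(-4.791601) = 26.9471


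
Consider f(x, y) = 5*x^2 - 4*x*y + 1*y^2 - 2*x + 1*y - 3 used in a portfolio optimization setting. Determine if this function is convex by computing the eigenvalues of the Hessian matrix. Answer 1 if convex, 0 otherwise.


The Hessian of f(x,y) = 5*x^2 - 4*x*y + 1*y^2 - 2*x + 1*y - 3 is:
H = [[10, -4], [-4, 2]]
Trace = 10 + 2 = 12
Determinant = 10*2 - (-4)^2 = 4
Discriminant = (12)^2 - 4*4 = 128.0
Eigenvalues: lambda_1 = 0.3431, lambda_2 = 11.6569
The function is convex.

1


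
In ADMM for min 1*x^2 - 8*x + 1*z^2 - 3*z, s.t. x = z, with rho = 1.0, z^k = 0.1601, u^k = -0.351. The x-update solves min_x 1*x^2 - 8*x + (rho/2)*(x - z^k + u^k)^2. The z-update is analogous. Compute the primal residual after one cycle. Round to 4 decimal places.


ADMM iteration with rho = 1.0, z^k = 0.1601, u^k = -0.351
Step 1: x-update.
Minimize 1*x^2 - 8*x + (1.0/2)*(x - 0.1601 - 0.351)^2
FOC: (2*1 + 1.0)*x = 8 + 1.0*(0.1601 + 0.351)
x^{k+1} = 2.837
Step 2: z-update.
Minimize 1*z^2 - 3*z + (1.0/2)*(2.837 - z - 0.351)^2
FOC: (2*1 + 1.0)*z = 3 + 1.0*(2.837 - 0.351)
z^{k+1} = 1.8287
Step 3: u-update.
u^{k+1} = -0.351 + 2.837 - 1.8287 = 0.6574
Step 4: Primal residual = |2.837 - 1.8287| = 1.0084


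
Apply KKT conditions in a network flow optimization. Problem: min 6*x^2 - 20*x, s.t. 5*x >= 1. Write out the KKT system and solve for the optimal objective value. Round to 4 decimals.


Step 1: Try lambda = 0 (constraint inactive).
Stationarity: 2*6*x - 20 = 0
x* = 20/(2*6) = 5/3 = 1.6667 (rounded; the exact value 5/3 is used below)
Check constraint: 5*1.6667 = 8.3335 >= 1 -- satisfied.
Step 2: Compute optimal value.
f(x*) = 6*(5/3)^2 - 20*(5/3) = -16.6667


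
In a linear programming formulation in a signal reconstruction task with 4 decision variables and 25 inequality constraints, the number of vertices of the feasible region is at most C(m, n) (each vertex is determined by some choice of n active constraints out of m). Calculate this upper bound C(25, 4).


Each vertex corresponds to some choice of n active constraints out of m, so the number of vertices is at most C(m, n) = m! / (n!(m-n)!).
m = 25, n = 4
Numerator: 25 * 24 * 23 * 22
Denominator: 4! = 24
C(25, 4) = 12650


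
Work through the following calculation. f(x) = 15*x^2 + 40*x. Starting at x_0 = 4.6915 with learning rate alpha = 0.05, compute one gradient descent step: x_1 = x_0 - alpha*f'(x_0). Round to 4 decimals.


We compute the gradient at x_0 and apply the update.
f'(x) = 30*x + 40
f'(4.6915) = 30*4.6915 + 40 = 180.745
x_1 = 4.6915 - 0.05*180.745 = -4.3458


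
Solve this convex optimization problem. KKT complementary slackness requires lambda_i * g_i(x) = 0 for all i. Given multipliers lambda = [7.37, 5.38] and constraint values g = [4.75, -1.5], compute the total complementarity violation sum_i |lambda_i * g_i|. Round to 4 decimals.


KKT complementary slackness check:
lambda_1 * g_1 = 7.37 * 4.75 = 35.0075
lambda_2 * g_2 = 5.38 * -1.5 = -8.07
Total violation = 35.0075 + 8.07 = 43.0775


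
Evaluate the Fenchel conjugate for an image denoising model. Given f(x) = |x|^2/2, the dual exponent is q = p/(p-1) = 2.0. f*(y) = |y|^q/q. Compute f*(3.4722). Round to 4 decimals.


The conjugate exponent q satisfies 1/p + 1/q = 1.
p = 2, so q = 2/(2 - 1) = 2.0
|y|^q = 3.4722^2.0 = 12.0562
f*(3.4722) = 12.0562 / 2.0 = 6.0281


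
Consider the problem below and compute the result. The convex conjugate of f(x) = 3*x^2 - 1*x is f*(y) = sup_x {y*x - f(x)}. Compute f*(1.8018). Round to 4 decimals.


f*(y) = sup_x {y*x - a*x^2 - b*x} = sup_x {(y-b)*x - a*x^2}
FOC: (y - b) - 2a*x = 0 => x* = (y - b)/(2a)
x* = (1.8018 + 1)/(2*3) = 0.467
f*(1.8018) = (y-b)^2/(4a) = (1.8018 + 1)^2/(4*3)
= 7.8501/12 = 0.6542


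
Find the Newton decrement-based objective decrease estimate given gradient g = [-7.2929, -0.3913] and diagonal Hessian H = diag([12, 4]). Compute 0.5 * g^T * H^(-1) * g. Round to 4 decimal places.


Step 1: H is diagonal, so H^(-1) * g = [-0.6077, -0.0978].
Step 2: g^T H^(-1) g = sum_i g_i^2 / H_ii
  = (-7.2929)^2/12 + (-0.3913)^2/4
  = 4.4322 + 0.0383 = 4.4705
Step 3: Objective decrease = 0.5 * g^T H^(-1) g = 2.2352


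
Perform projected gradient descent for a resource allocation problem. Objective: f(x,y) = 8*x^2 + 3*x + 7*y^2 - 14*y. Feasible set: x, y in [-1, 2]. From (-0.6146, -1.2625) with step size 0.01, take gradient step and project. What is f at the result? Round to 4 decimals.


Step 1: Compute gradient at (-0.6146, -1.2625).
grad_x = 2*8*-0.6146 + 3 = -6.8336
grad_y = 2*7*-1.2625 - 14 = -31.675
Step 2: Gradient step.
x_raw = -0.6146 - 0.01*-6.8336 = -0.5463
y_raw = -1.2625 - 0.01*-31.675 = -0.9458
Step 3: Project onto [-1, 2].
x_proj = clip(-0.5463) = -0.5463
y_proj = clip(-0.9458) = -0.9458
Step 4: Evaluate f.
f(-0.5463, -0.9458) = 20.25


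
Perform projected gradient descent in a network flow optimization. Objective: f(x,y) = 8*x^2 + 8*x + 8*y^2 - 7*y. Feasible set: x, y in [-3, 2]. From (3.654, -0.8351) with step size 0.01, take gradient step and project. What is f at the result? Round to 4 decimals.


Step 1: Compute gradient at (3.654, -0.8351).
grad_x = 2*8*3.654 + 8 = 66.464
grad_y = 2*8*-0.8351 - 7 = -20.3616
Step 2: Gradient step.
x_raw = 3.654 - 0.01*66.464 = 2.9894
y_raw = -0.8351 - 0.01*-20.3616 = -0.6315
Step 3: Project onto [-3, 2].
x_proj = clip(2.9894) = 2.0
y_proj = clip(-0.6315) = -0.6315
Step 4: Evaluate f.
f(2.0, -0.6315) = 55.6106


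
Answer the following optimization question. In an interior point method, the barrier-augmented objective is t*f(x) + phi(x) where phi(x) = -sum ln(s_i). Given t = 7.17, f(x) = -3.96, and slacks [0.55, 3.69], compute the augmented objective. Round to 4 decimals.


Step 1: Compute log-barrier.
ln values: [-0.5978, 1.3056]
phi = -(-0.5978 + 1.3056) = -0.7078
Step 2: Compute augmented objective.
t*f(x) = 7.17*-3.96 = -28.3932
Total = -28.3932 - 0.7078 = -29.101


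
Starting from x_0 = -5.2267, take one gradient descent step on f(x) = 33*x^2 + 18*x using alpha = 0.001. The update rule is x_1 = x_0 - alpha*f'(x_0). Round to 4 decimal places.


We compute the gradient at x_0 and apply the update.
f'(x) = 66*x + 18
f'(-5.2267) = 66*-5.2267 + 18 = -326.9622
x_1 = -5.2267 - 0.001*-326.9622 = -4.8997


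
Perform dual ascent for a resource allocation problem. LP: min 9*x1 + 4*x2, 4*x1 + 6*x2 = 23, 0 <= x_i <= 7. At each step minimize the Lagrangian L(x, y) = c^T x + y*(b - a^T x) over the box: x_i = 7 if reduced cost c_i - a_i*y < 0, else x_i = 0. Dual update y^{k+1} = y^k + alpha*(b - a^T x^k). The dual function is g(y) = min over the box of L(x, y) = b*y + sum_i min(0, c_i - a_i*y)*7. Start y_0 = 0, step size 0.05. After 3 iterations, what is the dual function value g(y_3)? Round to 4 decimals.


Dual ascent for LP: min 9*x1 + 4*x2, 4*x1 + 6*x2 = 23, 0 <= x_i <= 7
Step 1: y^k = 0.0, reduced costs: (9.0, 4.0)
  x^k = (0.0, 0.0), subgradient = b - a^T x = 23.0
  y^{k+1} = 0.0 + 0.05*23.0 = 1.15
Step 2: y^k = 1.15, reduced costs: (4.4, -2.9)
  x^k = (0.0, 7.0), subgradient = b - a^T x = -19.0
  y^{k+1} = 1.15 + 0.05*-19.0 = 0.2
Step 3: y^k = 0.2, reduced costs: (8.2, 2.8)
  x^k = (0.0, 0.0), subgradient = b - a^T x = 23.0
  y^{k+1} = 0.2 + 0.05*23.0 = 1.35
Dual objective at y_3 = 1.35: reduced costs (3.6, -4.1), box minimizer x = (0.0, 7.0)
g(y_3) = b*y + (c1 - a1*y)*x1 + (c2 - a2*y)*x2 = 23*1.35 + 3.6*0.0 + (-4.1)*7.0 = 31.05 + 0.0 - 28.7 = 2.35


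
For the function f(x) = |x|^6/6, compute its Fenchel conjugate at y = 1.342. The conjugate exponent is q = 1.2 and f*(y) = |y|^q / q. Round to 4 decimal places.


The conjugate exponent q satisfies 1/p + 1/q = 1.
p = 6, so q = 6/(6 - 1) = 1.2
|y|^q = 1.342^1.2 = 1.4233
f*(1.342) = 1.4233 / 1.2 = 1.1861


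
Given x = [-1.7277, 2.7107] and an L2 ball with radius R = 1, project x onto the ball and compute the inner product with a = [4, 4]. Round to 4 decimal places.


Step 1: Compute ||x|| (intermediates to 6 decimals).
||x|| = sqrt((-1.7277)^2 + 2.7107^2) = 3.214474
Step 2: Project.
Since ||x|| > R, scale = R/||x|| = 1/3.214474 = 0.311093, proj(x) = scale * x
proj(x) = [-0.537475, 0.84328]
Step 3: Dot product.
a^T * proj(x) = 4*(-0.537475) + 4*0.84328 = 1.2232


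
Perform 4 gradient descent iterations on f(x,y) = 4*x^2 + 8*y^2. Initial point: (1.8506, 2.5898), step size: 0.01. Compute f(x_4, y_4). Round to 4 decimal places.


Gradient descent on f(x,y) = 4*x^2 + 8*y^2.
Starting point: (1.8506, 2.5898), alpha = 0.01
Step 1: grad_x = 2*4*1.8506 = 14.8048, grad_y = 2*8*2.5898 = 41.4368
  x_1 = 1.8506 - 0.01*14.8048 = 1.7026
  y_1 = 2.5898 - 0.01*41.4368 = 2.1754
Step 2: grad_x = 2*4*1.7026 = 13.6204, grad_y = 2*8*2.1754 = 34.8069
  x_2 = 1.7026 - 0.01*13.6204 = 1.5663
  y_2 = 2.1754 - 0.01*34.8069 = 1.8274
Step 3: grad_x = 2*4*1.5663 = 12.5308, grad_y = 2*8*1.8274 = 29.2378
  x_3 = 1.5663 - 0.01*12.5308 = 1.441
  y_3 = 1.8274 - 0.01*29.2378 = 1.535
Step 4: grad_x = 2*4*1.441 = 11.5283, grad_y = 2*8*1.535 = 24.5598
  x_4 = 1.441 - 0.01*11.5283 = 1.3258
  y_4 = 1.535 - 0.01*24.5598 = 1.2894
f(1.3258, 1.2894) = 4*1.3258^2 + 8*1.2894^2 = 20.3307


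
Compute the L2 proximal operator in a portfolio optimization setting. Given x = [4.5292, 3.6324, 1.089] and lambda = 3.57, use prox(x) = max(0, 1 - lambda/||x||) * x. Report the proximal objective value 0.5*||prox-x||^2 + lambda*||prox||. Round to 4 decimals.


Step 1: Compute ||x||.
||x|| = 5.9071
Step 2: Compute scaling factor.
scale = max(0, 1 - 3.57/5.9071) = 0.3956
Step 3: prox(x) = [1.7919, 1.4371, 0.4309]
||prox(x)|| = 2.3371
Step 4: Proximal objective.
0.5*||prox-x||^2 = 6.3725
lambda*||prox|| = 8.3434
Total = 14.7159


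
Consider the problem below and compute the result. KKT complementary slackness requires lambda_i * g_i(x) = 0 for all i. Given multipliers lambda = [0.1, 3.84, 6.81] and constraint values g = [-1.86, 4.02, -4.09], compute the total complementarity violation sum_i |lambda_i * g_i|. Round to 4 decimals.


KKT complementary slackness check:
lambda_1 * g_1 = 0.1 * -1.86 = -0.186
lambda_2 * g_2 = 3.84 * 4.02 = 15.4368
lambda_3 * g_3 = 6.81 * -4.09 = -27.8529
Total violation = 0.186 + 15.4368 + 27.8529 = 43.4757


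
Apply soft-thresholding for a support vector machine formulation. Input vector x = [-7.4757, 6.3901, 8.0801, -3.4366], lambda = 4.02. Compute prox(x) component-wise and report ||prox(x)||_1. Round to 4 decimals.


Soft-thresholding with lambda = 4.02:
prox(-7.4757) = sign(-7.4757)*max(|-7.4757| - 4.02, 0) = -3.4557
prox(6.3901) = sign(6.3901)*max(|6.3901| - 4.02, 0) = 2.3701
prox(8.0801) = sign(8.0801)*max(|8.0801| - 4.02, 0) = 4.0601
prox(-3.4366) = sign(-3.4366)*max(|-3.4366| - 4.02, 0) = 0.0
prox(x) = [-3.4557, 2.3701, 4.0601, 0.0]
||prox(x)||_1 = 3.4557 + 2.3701 + 4.0601 + 0.0 = 9.8859


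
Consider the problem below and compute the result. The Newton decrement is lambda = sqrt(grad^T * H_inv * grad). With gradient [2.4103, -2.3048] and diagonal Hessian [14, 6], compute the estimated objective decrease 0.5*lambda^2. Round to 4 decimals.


Step 1: H is diagonal, so H^(-1) * g = [0.1722, -0.3841].
Step 2: g^T H^(-1) g = sum_i g_i^2 / H_ii
  = (2.4103)^2/14 + (-2.3048)^2/6
  = 0.415 + 0.8854 = 1.3003
Step 3: Objective decrease = 0.5 * g^T H^(-1) g = 0.6502


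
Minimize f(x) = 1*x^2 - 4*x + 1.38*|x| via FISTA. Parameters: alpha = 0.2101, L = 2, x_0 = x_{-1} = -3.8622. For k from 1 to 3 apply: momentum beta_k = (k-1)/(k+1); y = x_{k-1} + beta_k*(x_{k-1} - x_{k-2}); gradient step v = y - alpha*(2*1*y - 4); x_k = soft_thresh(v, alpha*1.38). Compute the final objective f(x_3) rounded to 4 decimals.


FISTA on f(x) = 1*x^2 - 4*x + 1.38*|x|
L = 2, alpha = 0.2101
Iteration 1: beta = 0.0, y = -3.8622 + 0.0*(-3.8622 + 3.8622) = -3.8622
  grad(y) = -11.7244, v = y - alpha*grad = -1.3989
  prox(v) = soft_thresh(-1.3989, 0.2899) = -1.109
Iteration 2: beta = 0.3333, y = -1.109 + 0.3333*(-1.109 + 3.8622) = -0.1912
  grad(y) = -4.3824, v = y - alpha*grad = 0.7295
  prox(v) = soft_thresh(0.7295, 0.2899) = 0.4396
Iteration 3: beta = 0.5, y = 0.4396 + 0.5*(0.4396 + 1.109) = 1.2139
  grad(y) = -1.5723, v = y - alpha*grad = 1.5442
  prox(v) = soft_thresh(1.5442, 0.2899) = 1.2543
f(x_3) = 1*1.2543^2 - 4*1.2543 + 1.38*|1.2543| = -1.713


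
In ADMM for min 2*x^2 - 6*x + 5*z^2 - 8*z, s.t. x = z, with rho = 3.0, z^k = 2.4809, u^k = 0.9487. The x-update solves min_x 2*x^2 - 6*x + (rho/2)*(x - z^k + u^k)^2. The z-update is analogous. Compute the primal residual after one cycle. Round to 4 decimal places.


ADMM iteration with rho = 3.0, z^k = 2.4809, u^k = 0.9487
Step 1: x-update.
Minimize 2*x^2 - 6*x + (3.0/2)*(x - 2.4809 + 0.9487)^2
FOC: (2*2 + 3.0)*x = 6 + 3.0*(2.4809 - 0.9487)
x^{k+1} = 1.5138
Step 2: z-update.
Minimize 5*z^2 - 8*z + (3.0/2)*(1.5138 - z + 0.9487)^2
FOC: (2*5 + 3.0)*z = 8 + 3.0*(1.5138 + 0.9487)
z^{k+1} = 1.1837
Step 3: u-update.
u^{k+1} = 0.9487 + 1.5138 - 1.1837 = 1.2788
Step 4: Primal residual = |1.5138 - 1.1837| = 0.3301


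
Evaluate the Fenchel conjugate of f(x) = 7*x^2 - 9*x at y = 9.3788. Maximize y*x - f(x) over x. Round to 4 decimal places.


f*(y) = sup_x {y*x - a*x^2 - b*x} = sup_x {(y-b)*x - a*x^2}
FOC: (y - b) - 2a*x = 0 => x* = (y - b)/(2a)
x* = (9.3788 + 9)/(2*7) = 1.3128
f*(9.3788) = (y-b)^2/(4a) = (9.3788 + 9)^2/(4*7)
= 337.7803/28 = 12.0636


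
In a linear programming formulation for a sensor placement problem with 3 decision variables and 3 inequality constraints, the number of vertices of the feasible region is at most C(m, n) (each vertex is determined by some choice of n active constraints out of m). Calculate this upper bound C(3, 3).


Each vertex corresponds to some choice of n active constraints out of m, so the number of vertices is at most C(m, n) = m! / (n!(m-n)!).
m = 3, n = 3
Numerator: 3 * 2 * 1
Denominator: 3! = 6
C(3, 3) = 1


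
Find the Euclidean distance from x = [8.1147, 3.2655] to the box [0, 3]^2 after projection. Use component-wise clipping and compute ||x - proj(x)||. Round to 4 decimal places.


Project each component onto [0, 3].
clip(8.1147) = 3.0, clip(3.2655) = 3.0
Projection = [3.0, 3.0]
Squared diffs: [26.1602, 0.0705]
Distance = sqrt(26.2307) = 5.1216


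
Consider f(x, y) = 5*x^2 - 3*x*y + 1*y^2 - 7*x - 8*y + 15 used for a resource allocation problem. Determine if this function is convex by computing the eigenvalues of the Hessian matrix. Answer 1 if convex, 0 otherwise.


The Hessian of f(x,y) = 5*x^2 - 3*x*y + 1*y^2 - 7*x - 8*y + 15 is:
H = [[10, -3], [-3, 2]]
Trace = 10 + 2 = 12
Determinant = 10*2 - (-3)^2 = 11
Discriminant = (12)^2 - 4*11 = 100.0
Eigenvalues: lambda_1 = 1.0, lambda_2 = 11.0
The function is convex.

1


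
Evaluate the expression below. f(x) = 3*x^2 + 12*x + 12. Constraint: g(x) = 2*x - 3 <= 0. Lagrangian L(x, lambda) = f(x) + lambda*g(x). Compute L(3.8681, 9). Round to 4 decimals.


Step 1: Evaluate f(x).
f(3.8681) = 3*3.8681^2 + 12*3.8681 + 12 = 103.3038
Step 2: Evaluate g(x).
g(3.8681) = 2*3.8681 - 3 = 4.7362
Step 3: Compute Lagrangian.
L = 103.3038 + 9*4.7362 = 145.9296


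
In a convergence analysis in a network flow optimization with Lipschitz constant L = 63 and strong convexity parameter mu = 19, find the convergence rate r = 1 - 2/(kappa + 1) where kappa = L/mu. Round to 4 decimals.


Step 1: Compute the condition number.
kappa = L/mu = 63/19 = 3.3158
Step 2: Compute the convergence rate.
r = 1 - 2/(kappa + 1) = 1 - 2*mu/(L + mu) = (L - mu)/(L + mu) = 44/82 = 0.5366


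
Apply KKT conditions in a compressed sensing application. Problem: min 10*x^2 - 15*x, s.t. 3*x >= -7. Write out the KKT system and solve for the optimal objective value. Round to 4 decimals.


Step 1: Try lambda = 0 (constraint inactive).
Stationarity: 2*10*x - 15 = 0
x* = 15/(2*10) = 0.75
Check constraint: 3*0.75 = 2.25 >= -7 -- satisfied.
Step 2: Compute optimal value.
f(x*) = 10*0.75^2 - 15*0.75 = -5.625


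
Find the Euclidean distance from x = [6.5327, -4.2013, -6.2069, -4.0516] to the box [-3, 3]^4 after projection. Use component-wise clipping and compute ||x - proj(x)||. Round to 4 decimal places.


Project each component onto [-3, 3].
clip(6.5327) = 3.0, clip(-4.2013) = -3.0, clip(-6.2069) = -3.0, clip(-4.0516) = -3.0
Projection = [3.0, -3.0, -3.0, -3.0]
Squared diffs: [12.48, 1.4431, 10.2842, 1.1059]
Distance = sqrt(25.3132) = 5.0312


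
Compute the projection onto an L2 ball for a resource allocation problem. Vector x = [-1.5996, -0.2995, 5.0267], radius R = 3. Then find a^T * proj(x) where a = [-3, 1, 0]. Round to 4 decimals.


Step 1: Compute ||x|| (intermediates to 6 decimals).
||x|| = sqrt((-1.5996)^2 + (-0.2995)^2 + 5.0267^2) = 5.283572
Step 2: Project.
Since ||x|| > R, scale = R/||x|| = 3/5.283572 = 0.567798, proj(x) = scale * x
proj(x) = [-0.90825, -0.170056, 2.85415]
Step 3: Dot product.
a^T * proj(x) = -3*(-0.90825) + 1*(-0.170056) + 0*2.85415 = 2.5547
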